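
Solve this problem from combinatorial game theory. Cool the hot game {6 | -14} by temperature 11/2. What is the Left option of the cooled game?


Original game: {6 | -14} (a switch {a | b} with a > b).
Cooling by t (for t below the temperature (a - b)/2 = 10) taxes each move by t: {a | b} cooled by t is {a - t | b + t}.
Cooling amount: t = 11/2
Cooled Left option: 6 - 11/2 = 1/2
Cooled Right option: -14 + 11/2 = -17/2
Cooled game: {1/2 | -17/2}
Left option = 1/2

1/2


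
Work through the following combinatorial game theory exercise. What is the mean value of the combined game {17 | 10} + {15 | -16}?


G1 = {17 | 10}, G2 = {15 | -16}
Each is a switch {a | b} with numbers a > b; its mean value is (a + b)/2, and mean value is additive over game sums: m(G1 + G2) = m(G1) + m(G2).
Mean of G1 = (17 + (10))/2 = 27/2 = 27/2
Mean of G2 = (15 + (-16))/2 = -1/2 = -1/2
Mean of G1 + G2 = 27/2 + -1/2 = 13

13


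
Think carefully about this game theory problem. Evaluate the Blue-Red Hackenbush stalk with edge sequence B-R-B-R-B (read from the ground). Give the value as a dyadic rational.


Edges (from ground): B-R-B-R-B
By Berlekamp's sign-expansion rule, a Blue-Red Hackenbush stalk has the value of the surreal number whose sign sequence is the edge sequence with B -> + and R -> -.
Sign sequence: +-+-+
Trace the sign expansion in the surreal number tree, starting from 0:
Edge 1: B (sign +) -> bounds (0, +inf), value = 1
Edge 2: R (sign -) -> bounds (0, 1), value = 1/2
Edge 3: B (sign +) -> bounds (1/2, 1), value = 3/4
Edge 4: R (sign -) -> bounds (1/2, 3/4), value = 5/8
Edge 5: B (sign +) -> bounds (5/8, 3/4), value = 11/16
Game value = 11/16

11/16


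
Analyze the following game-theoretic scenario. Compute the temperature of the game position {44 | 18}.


The game is {44 | 18}, a switch {a | b} with numbers a > b.
Cooling {a | b} by t gives {a - t | b + t}, which stops being hot when a - t = b + t, i.e. at t = (a - b)/2. So the temperature of a switch is (a - b)/2.
Temperature = (Left option - Right option) / 2
= (44 - (18)) / 2
= 26 / 2
= 13

13


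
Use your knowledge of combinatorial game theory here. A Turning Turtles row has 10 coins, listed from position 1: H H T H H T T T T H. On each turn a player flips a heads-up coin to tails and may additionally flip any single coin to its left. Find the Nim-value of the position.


Coins: H H T H H T T T T H
Key fact: a single head at position k behaves exactly like a Nim heap of size k (turning it to T and optionally flipping a coin at j < k corresponds to moving the heap from k to j, or to 0), and heads combine as a disjunctive sum (two heads at the same place would cancel, matching j XOR j = 0). So the Nim-value is the XOR of the 1-indexed positions of the heads.
Face-up positions (1-indexed): [1, 2, 4, 5, 10]
XOR 0 with 1: 0 XOR 1 = 1
XOR 1 with 2: 1 XOR 2 = 3
XOR 3 with 4: 3 XOR 4 = 7
XOR 7 with 5: 7 XOR 5 = 2
XOR 2 with 10: 2 XOR 10 = 8
Nim-value = 8

8


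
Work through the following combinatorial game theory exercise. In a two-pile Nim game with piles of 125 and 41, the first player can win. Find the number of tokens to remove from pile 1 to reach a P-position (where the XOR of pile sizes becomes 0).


Piles: 125 and 41
Current XOR: 125 XOR 41 = 84 (non-zero, so this is an N-position).
To make the XOR zero, we need to find a move that balances the piles.
For pile 1 (size 125): target = 125 XOR 84 = 41
We reduce pile 1 from 125 to 41.
Tokens removed: 125 - 41 = 84
Verification: 41 XOR 41 = 0

84


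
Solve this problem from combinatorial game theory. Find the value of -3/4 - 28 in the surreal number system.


x = -3/4, y = 28
Converting to common denominator: 4
x = -3/4, y = 112/4
x - y = -3/4 - 28 = -115/4

-115/4


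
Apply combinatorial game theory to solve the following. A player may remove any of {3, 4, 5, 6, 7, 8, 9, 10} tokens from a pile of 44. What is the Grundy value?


The subtraction set is S = {3, 4, 5, 6, 7, 8, 9, 10}.
G(k) = mex{ G(k - s) : s in S, s <= k }. We compute iteratively: G(0) = 0.
G(1) = mex({}) = 0
G(2) = mex({}) = 0
G(3) = mex({0}) = 1
G(4) = mex({0}) = 1
G(5) = mex({0}) = 1
G(6) = mex({0, 1}) = 2
G(7) = mex({0, 1}) = 2
G(8) = mex({0, 1}) = 2
G(9) = mex({0, 1, 2}) = 3
G(10) = mex({0, 1, 2}) = 3
G(11) = mex({0, 1, 2}) = 3
G(12) = mex({0, 1, 2, 3}) = 4
G(13) = mex({1, 2, 3}) = 0
G(14) = mex({1, 2, 3}) = 0
G(15) = mex({1, 2, 3, 4}) = 0
G(16) = mex({0, 2, 3, 4}) = 1
G(17) = mex({0, 2, 3, 4}) = 1
G(18) = mex({0, 2, 3, 4}) = 1
G(19) = mex({0, 1, 3, 4}) = 2
G(20) = mex({0, 1, 3, 4}) = 2
G(21) = mex({0, 1, 3, 4}) = 2
G(22) = mex({0, 1, 2, 4}) = 3
Observe that G(13)..G(22) = 0, 0, 0, 1, 1, 1, 2, 2, 2, 3 repeats G(0)..G(9) = 0, 0, 0, 1, 1, 1, 2, 2, 2, 3.
For k >= max(S) = 10, G(k) is determined by the previous 10 values G(k-10)..G(k-1); a window of 10 consecutive values has recurred shifted by 13, so by induction G(k + 13) = G(k) for all k >= 0: the sequence is periodic from the start with period 13.
One period: G(0..12) = 0, 0, 0, 1, 1, 1, 2, 2, 2, 3, 3, 3, 4.
44 mod 13 = 5, so G(44) = G(5) = 1.

1


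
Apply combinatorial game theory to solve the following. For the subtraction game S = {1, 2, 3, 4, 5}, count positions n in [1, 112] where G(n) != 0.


Subtraction set S = {1, 2, 3, 4, 5}, so G(n) = n mod 6.
G(n) = 0 when n is a multiple of 6.
Multiples of 6 in [1, 112]: 18
N-positions (nonzero Grundy) = 112 - 18 = 94

94


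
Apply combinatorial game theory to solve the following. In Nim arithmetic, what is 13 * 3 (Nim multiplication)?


Nim multiplication is bilinear over XOR: (u XOR v) * w = (u*w) XOR (v*w).
So we split each operand into its bit components and XOR the pairwise Nim products.
13 = 1 + 4 + 8 (as XOR of powers of 2).
3 = 1 + 2 (as XOR of powers of 2).
Using the standard Nim-product table on single bits:
  2*2 = 3,   2*4 = 8,   2*8 = 12,
  4*4 = 6,   4*8 = 11,  8*8 = 13,
and  1*x = x (identity), k*l = l*k (commutative).
Pairwise Nim products:
  1 * 1 = 1
  1 * 2 = 2
  4 * 1 = 4
  4 * 2 = 8
  8 * 1 = 8
  8 * 2 = 12
XOR them: 1 XOR 2 XOR 4 XOR 8 XOR 8 XOR 12 = 11.
Result: 13 * 3 = 11 (in Nim).

11


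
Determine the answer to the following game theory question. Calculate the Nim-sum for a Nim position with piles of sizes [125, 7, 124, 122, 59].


We need the XOR (exclusive or) of all pile sizes.
After XOR-ing pile 1 (size 125): 0 XOR 125 = 125
After XOR-ing pile 2 (size 7): 125 XOR 7 = 122
After XOR-ing pile 3 (size 124): 122 XOR 124 = 6
After XOR-ing pile 4 (size 122): 6 XOR 122 = 124
After XOR-ing pile 5 (size 59): 124 XOR 59 = 71
The Nim-value of this position is 71.

71


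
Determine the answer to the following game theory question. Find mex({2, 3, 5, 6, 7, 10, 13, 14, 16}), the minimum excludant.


Set = {2, 3, 5, 6, 7, 10, 13, 14, 16}
0 is NOT in the set. This is the mex.
mex = 0

0


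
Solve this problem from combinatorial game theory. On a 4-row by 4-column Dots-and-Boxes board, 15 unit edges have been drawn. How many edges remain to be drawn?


Grid: 4 x 4 boxes, i.e. 5 rows and 5 columns of dots.
Horizontal edges: (rows + 1) * cols = 5 * 4 = 20
Vertical edges: rows * (cols + 1) = 4 * 5 = 20
Total edges: 20 + 20 = 40
Edges drawn: 15
Remaining: 40 - 15 = 25

25


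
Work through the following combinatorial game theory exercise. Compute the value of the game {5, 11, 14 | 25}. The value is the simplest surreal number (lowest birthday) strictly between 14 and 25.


Left options: {5, 11, 14}, max = 14
Right options: {25}, min = 25
All options are numbers and max(Left) < min(Right), so by the simplicity theorem the value is the simplest (earliest-born) number strictly between 14 and 25.
Integers 15 through 24 all lie strictly between 14 and 25.
Among integers, the simplest (lowest birthday = smallest |n|; 0 is born on day 0, +-n on day n) is 15.
No non-integer in the interval can be simpler: if x is a non-integer in the interval, then floor(x) or ceil(x) also lies in the interval (the interval contains an integer), and both are proper prefixes of x's sign expansion, i.e. born earlier. So the game value is 15.
Game value = 15

15


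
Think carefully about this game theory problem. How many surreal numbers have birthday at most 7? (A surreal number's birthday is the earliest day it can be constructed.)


Day 0: {|} = 0 is born. Count = 1.
Day n: the number of surreal numbers born by day n is 2^(n+1) - 1.
By day 0: 2^1 - 1 = 1
By day 1: 2^2 - 1 = 3
By day 2: 2^3 - 1 = 7
By day 3: 2^4 - 1 = 15
By day 4: 2^5 - 1 = 31
By day 5: 2^6 - 1 = 63
By day 6: 2^7 - 1 = 127
By day 7: 2^8 - 1 = 255
By day 7: 255 surreal numbers.

255


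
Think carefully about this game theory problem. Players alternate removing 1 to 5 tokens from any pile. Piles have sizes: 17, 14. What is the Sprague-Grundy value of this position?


Subtraction set: {1, 2, 3, 4, 5}
For this subtraction set, G(n) = n mod 6 (period = max + 1 = 6).
Pile 1 (size 17): G(17) = 17 mod 6 = 5
Pile 2 (size 14): G(14) = 14 mod 6 = 2
Total Grundy value = XOR of all: 5 XOR 2 = 7

7


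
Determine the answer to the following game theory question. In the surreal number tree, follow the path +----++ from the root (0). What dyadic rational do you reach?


Sign expansion: +----++
Rule: track bounds (lo, hi), initially (-inf, +inf). On '+', the current value becomes lo and we move to the simplest number in (value, hi): value + 1 if hi = +inf, otherwise the midpoint (value + hi)/2. On '-', the current value becomes hi and we move to value - 1 if lo = -inf, otherwise the midpoint (lo + value)/2.
Start at 0.
Step 1: sign = +, move right. Bounds: (0, +inf). Value = 1
Step 2: sign = -, move left. Bounds: (0, 1). Value = 1/2
Step 3: sign = -, move left. Bounds: (0, 1/2). Value = 1/4
Step 4: sign = -, move left. Bounds: (0, 1/4). Value = 1/8
Step 5: sign = -, move left. Bounds: (0, 1/8). Value = 1/16
Step 6: sign = +, move right. Bounds: (1/16, 1/8). Value = 3/32
Step 7: sign = +, move right. Bounds: (3/32, 1/8). Value = 7/64
The surreal number with sign expansion +----++ is 7/64.

7/64


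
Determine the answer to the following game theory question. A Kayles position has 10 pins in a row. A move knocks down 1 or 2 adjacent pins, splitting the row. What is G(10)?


Kayles: a move removes 1 or 2 adjacent pins from a contiguous row.
Removing pins from a row of k leaves two independent rows (a, b) with a + b = k - 1 (one pin) or a + b = k - 2 (two pins); an end removal gives a = 0.
By Sprague-Grundy, G(k) = mex{ G(a) XOR G(b) } over all these splits. G(0) = 0.
G(1): splits (0,0):0^0=0 -> mex({0}) = 1
G(2): splits (0,1):0^1=1 (0,0):0^0=0 -> mex({0, 1}) = 2
G(3): splits (0,2):0^2=2 (1,1):1^1=0 (0,1):0^1=1 -> mex({0, 1, 2}) = 3
G(4): splits (0,3):0^3=3 (1,2):1^2=3 (0,2):0^2=2 (1,1):1^1=0 -> mex({0, 2, 3}) = 1
G(5): splits (0,4):0^1=1 (1,3):1^3=2 (2,2):2^2=0 (0,3):0^3=3 (1,2):1^2=3 -> mex({0, 1, 2, 3}) = 4
G(6) = mex({0, 1, 2, 4}) = 3
G(7) = mex({0, 1, 3, 4, 5}) = 2
G(8) = mex({0, 2, 3, 5, 6}) = 1
G(9) = mex({0, 1, 2, 3, 6, 7}) = 4
G(10) = mex({0, 1, 3, 4, 5, 7}) = 2
Therefore G(10) = 2.

2


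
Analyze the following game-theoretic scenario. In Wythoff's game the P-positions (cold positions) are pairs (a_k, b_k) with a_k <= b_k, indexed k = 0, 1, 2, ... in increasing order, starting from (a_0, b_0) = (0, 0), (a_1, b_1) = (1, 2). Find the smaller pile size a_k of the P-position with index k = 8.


By Wythoff's theorem, a_k = floor(k * phi) and b_k = floor(k * phi^2) = a_k + k, where phi = (1 + sqrt(5))/2 is the golden ratio.
phi = (1 + sqrt(5))/2 = 1.618034
k = 8
k * phi = 8 * 1.618034 = 12.944272
a_8 = floor(k * phi) = 12

12


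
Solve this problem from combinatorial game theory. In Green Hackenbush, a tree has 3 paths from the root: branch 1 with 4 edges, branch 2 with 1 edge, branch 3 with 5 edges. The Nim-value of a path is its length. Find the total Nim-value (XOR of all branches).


The tree has 3 branches from the ground vertex.
In Green Hackenbush, the Nim-value of a simple path of length k is k.
Branch 1: length 4, Nim-value = 4
Branch 2: length 1, Nim-value = 1
Branch 3: length 5, Nim-value = 5
Total Nim-value = XOR of all branch values:
0 XOR 4 = 4
4 XOR 1 = 5
5 XOR 5 = 0
Nim-value of the tree = 0

0


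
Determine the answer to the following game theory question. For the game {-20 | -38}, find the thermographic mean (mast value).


Game = {-20 | -38}, a switch {a | b} with numbers a > b.
Its thermograph has left wall a - t and right wall b + t, which meet at t = (a - b)/2, where both equal (a + b)/2. So the mast (mean value) is at (a + b)/2.
Mean = (-20 + (-38))/2 = -58/2 = -29

-29


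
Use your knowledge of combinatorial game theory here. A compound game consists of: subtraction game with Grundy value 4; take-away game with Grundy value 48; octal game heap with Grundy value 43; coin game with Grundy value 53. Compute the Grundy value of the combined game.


By the Sprague-Grundy theorem, the Grundy value of a sum of games is the XOR of individual Grundy values.
subtraction game: Grundy value = 4. Running XOR: 0 XOR 4 = 4
take-away game: Grundy value = 48. Running XOR: 4 XOR 48 = 52
octal game heap: Grundy value = 43. Running XOR: 52 XOR 43 = 31
coin game: Grundy value = 53. Running XOR: 31 XOR 53 = 42
The combined Grundy value is 42.

42


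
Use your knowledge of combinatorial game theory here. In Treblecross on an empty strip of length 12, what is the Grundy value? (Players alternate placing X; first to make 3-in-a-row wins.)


Treblecross: place X on empty cells; 3-in-a-row wins.
Playing within two cells of an existing X lets the opponent win at once, so sensible play treats the cells i-2..i+2 around each X as dead. The player left with no safe cell loses, so this is a normal-play take-away game on strips of safe cells.
Placing X at cell i (0-indexed) of a strip of k safe cells leaves independent strips of sizes max(0, i-2) and max(0, k-i-3). Hence G(k) = mex{ G(max(0,i-2)) XOR G(max(0,k-i-3)) : 0 <= i < k }, with G(0) = 0.
G(1): splits (0,0):0^0=0 -> mex({0}) = 1
G(2): splits (0,0):0^0=0 -> mex({0}) = 1
G(3): splits (0,0):0^0=0 -> mex({0}) = 1
G(4): splits (0,1):0^1=1 (0,0):0^0=0 -> mex({0, 1}) = 2
G(5): splits (0,2):0^1=1 (0,1):0^1=1 (0,0):0^0=0 -> mex({0, 1}) = 2
G(6) = mex({1}) = 0
G(7) = mex({0, 1, 2}) = 3
G(8) = mex({0, 1, 2}) = 3
G(9) = mex({0, 2}) = 1
G(10) = mex({0, 2, 3}) = 1
G(11) = mex({0, 3}) = 1
G(12) = mex({1, 3}) = 0
Therefore G(12) = 0.

0


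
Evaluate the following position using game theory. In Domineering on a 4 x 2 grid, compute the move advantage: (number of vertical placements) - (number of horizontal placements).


Board is 4 x 2 (rows x cols).
Left (vertical) placements: (rows-1) * cols = 3 * 2 = 6
Right (horizontal) placements: rows * (cols-1) = 4 * 1 = 4
Advantage = Left - Right = 6 - 4 = 2

2


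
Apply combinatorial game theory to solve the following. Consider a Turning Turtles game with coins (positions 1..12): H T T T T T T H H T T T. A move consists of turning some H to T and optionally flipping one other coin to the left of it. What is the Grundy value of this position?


Coins: H T T T T T T H H T T T
Key fact: a single head at position k behaves exactly like a Nim heap of size k (turning it to T and optionally flipping a coin at j < k corresponds to moving the heap from k to j, or to 0), and heads combine as a disjunctive sum (two heads at the same place would cancel, matching j XOR j = 0). So the Nim-value is the XOR of the 1-indexed positions of the heads.
Face-up positions (1-indexed): [1, 8, 9]
XOR 0 with 1: 0 XOR 1 = 1
XOR 1 with 8: 1 XOR 8 = 9
XOR 9 with 9: 9 XOR 9 = 0
Nim-value = 0

0


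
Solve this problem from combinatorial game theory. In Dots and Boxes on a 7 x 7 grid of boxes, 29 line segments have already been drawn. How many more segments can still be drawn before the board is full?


Grid: 7 x 7 boxes, i.e. 8 rows and 8 columns of dots.
Horizontal edges: (rows + 1) * cols = 8 * 7 = 56
Vertical edges: rows * (cols + 1) = 7 * 8 = 56
Total edges: 56 + 56 = 112
Edges drawn: 29
Remaining: 112 - 29 = 83

83


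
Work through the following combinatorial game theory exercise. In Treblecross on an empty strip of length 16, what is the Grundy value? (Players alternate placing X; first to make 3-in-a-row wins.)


Treblecross: place X on empty cells; 3-in-a-row wins.
Playing within two cells of an existing X lets the opponent win at once, so sensible play treats the cells i-2..i+2 around each X as dead. The player left with no safe cell loses, so this is a normal-play take-away game on strips of safe cells.
Placing X at cell i (0-indexed) of a strip of k safe cells leaves independent strips of sizes max(0, i-2) and max(0, k-i-3). Hence G(k) = mex{ G(max(0,i-2)) XOR G(max(0,k-i-3)) : 0 <= i < k }, with G(0) = 0.
G(1): splits (0,0):0^0=0 -> mex({0}) = 1
G(2): splits (0,0):0^0=0 -> mex({0}) = 1
G(3): splits (0,0):0^0=0 -> mex({0}) = 1
G(4): splits (0,1):0^1=1 (0,0):0^0=0 -> mex({0, 1}) = 2
G(5): splits (0,2):0^1=1 (0,1):0^1=1 (0,0):0^0=0 -> mex({0, 1}) = 2
G(6) = mex({1}) = 0
G(7) = mex({0, 1, 2}) = 3
G(8) = mex({0, 1, 2}) = 3
G(9) = mex({0, 2}) = 1
G(10) = mex({0, 2, 3}) = 1
G(11) = mex({0, 3}) = 1
G(12) = mex({1, 3}) = 0
G(13) = mex({0, 1, 2, 3}) = 4
G(14) = mex({0, 1, 2}) = 3
G(15) = mex({0, 1, 2}) = 3
G(16) = mex({0, 1, 2, 4}) = 3
Therefore G(16) = 3.

3


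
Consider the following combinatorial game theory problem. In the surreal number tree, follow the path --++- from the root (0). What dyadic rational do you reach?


Sign expansion: --++-
Rule: track bounds (lo, hi), initially (-inf, +inf). On '+', the current value becomes lo and we move to the simplest number in (value, hi): value + 1 if hi = +inf, otherwise the midpoint (value + hi)/2. On '-', the current value becomes hi and we move to value - 1 if lo = -inf, otherwise the midpoint (lo + value)/2.
Start at 0.
Step 1: sign = -, move left. Bounds: (-inf, 0). Value = -1
Step 2: sign = -, move left. Bounds: (-inf, -1). Value = -2
Step 3: sign = +, move right. Bounds: (-2, -1). Value = -3/2
Step 4: sign = +, move right. Bounds: (-3/2, -1). Value = -5/4
Step 5: sign = -, move left. Bounds: (-3/2, -5/4). Value = -11/8
The surreal number with sign expansion --++- is -11/8.

-11/8


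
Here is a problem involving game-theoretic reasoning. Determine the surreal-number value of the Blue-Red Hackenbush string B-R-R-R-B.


Edges (from ground): B-R-R-R-B
By Berlekamp's sign-expansion rule, a Blue-Red Hackenbush stalk has the value of the surreal number whose sign sequence is the edge sequence with B -> + and R -> -.
Sign sequence: +---+
Trace the sign expansion in the surreal number tree, starting from 0:
Edge 1: B (sign +) -> bounds (0, +inf), value = 1
Edge 2: R (sign -) -> bounds (0, 1), value = 1/2
Edge 3: R (sign -) -> bounds (0, 1/2), value = 1/4
Edge 4: R (sign -) -> bounds (0, 1/4), value = 1/8
Edge 5: B (sign +) -> bounds (1/8, 1/4), value = 3/16
Game value = 3/16

3/16


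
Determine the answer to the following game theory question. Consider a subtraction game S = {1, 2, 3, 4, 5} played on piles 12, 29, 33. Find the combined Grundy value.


Subtraction set: {1, 2, 3, 4, 5}
For this subtraction set, G(n) = n mod 6 (period = max + 1 = 6).
Pile 1 (size 12): G(12) = 12 mod 6 = 0
Pile 2 (size 29): G(29) = 29 mod 6 = 5
Pile 3 (size 33): G(33) = 33 mod 6 = 3
Total Grundy value = XOR of all: 0 XOR 5 XOR 3 = 6

6


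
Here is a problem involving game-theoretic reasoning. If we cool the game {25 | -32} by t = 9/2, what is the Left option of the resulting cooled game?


Original game: {25 | -32} (a switch {a | b} with a > b).
Cooling by t (for t below the temperature (a - b)/2 = 57/2) taxes each move by t: {a | b} cooled by t is {a - t | b + t}.
Cooling amount: t = 9/2
Cooled Left option: 25 - 9/2 = 41/2
Cooled Right option: -32 + 9/2 = -55/2
Cooled game: {41/2 | -55/2}
Left option = 41/2

41/2


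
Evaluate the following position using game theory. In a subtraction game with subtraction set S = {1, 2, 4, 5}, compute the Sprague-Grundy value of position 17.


The subtraction set is S = {1, 2, 4, 5}.
G(k) = mex{ G(k - s) : s in S, s <= k }. We compute iteratively: G(0) = 0.
G(1) = mex({0}) = 1
G(2) = mex({0, 1}) = 2
G(3) = mex({1, 2}) = 0
G(4) = mex({0, 2}) = 1
G(5) = mex({0, 1}) = 2
G(6) = mex({1, 2}) = 0
G(7) = mex({0, 2}) = 1
Observe that G(3)..G(7) = 0, 1, 2, 0, 1 repeats G(0)..G(4) = 0, 1, 2, 0, 1.
For k >= max(S) = 5, G(k) is determined by the previous 5 values G(k-5)..G(k-1); a window of 5 consecutive values has recurred shifted by 3, so by induction G(k + 3) = G(k) for all k >= 0: the sequence is periodic from the start with period 3.
One period: G(0..2) = 0, 1, 2.
17 mod 3 = 2, so G(17) = G(2) = 2.

2


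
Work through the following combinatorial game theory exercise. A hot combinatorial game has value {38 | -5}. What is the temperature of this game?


The game is {38 | -5}, a switch {a | b} with numbers a > b.
Cooling {a | b} by t gives {a - t | b + t}, which stops being hot when a - t = b + t, i.e. at t = (a - b)/2. So the temperature of a switch is (a - b)/2.
Temperature = (Left option - Right option) / 2
= (38 - (-5)) / 2
= 43 / 2
= 43/2

43/2


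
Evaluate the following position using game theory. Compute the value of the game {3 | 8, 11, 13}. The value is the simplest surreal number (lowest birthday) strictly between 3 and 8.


Left options: {3}, max = 3
Right options: {8, 11, 13}, min = 8
All options are numbers and max(Left) < min(Right), so by the simplicity theorem the value is the simplest (earliest-born) number strictly between 3 and 8.
Integers 4 through 7 all lie strictly between 3 and 8.
Among integers, the simplest (lowest birthday = smallest |n|; 0 is born on day 0, +-n on day n) is 4.
No non-integer in the interval can be simpler: if x is a non-integer in the interval, then floor(x) or ceil(x) also lies in the interval (the interval contains an integer), and both are proper prefixes of x's sign expansion, i.e. born earlier. So the game value is 4.
Game value = 4

4


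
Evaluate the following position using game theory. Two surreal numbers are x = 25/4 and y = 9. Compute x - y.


x = 25/4, y = 9
Converting to common denominator: 4
x = 25/4, y = 36/4
x - y = 25/4 - 9 = -11/4

-11/4


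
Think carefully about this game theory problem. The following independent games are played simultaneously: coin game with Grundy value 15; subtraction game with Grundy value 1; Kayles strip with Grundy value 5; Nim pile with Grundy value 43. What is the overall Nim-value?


By the Sprague-Grundy theorem, the Grundy value of a sum of games is the XOR of individual Grundy values.
coin game: Grundy value = 15. Running XOR: 0 XOR 15 = 15
subtraction game: Grundy value = 1. Running XOR: 15 XOR 1 = 14
Kayles strip: Grundy value = 5. Running XOR: 14 XOR 5 = 11
Nim pile: Grundy value = 43. Running XOR: 11 XOR 43 = 32
The combined Grundy value is 32.

32


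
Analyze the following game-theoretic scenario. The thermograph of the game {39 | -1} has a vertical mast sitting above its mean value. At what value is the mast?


Game = {39 | -1}, a switch {a | b} with numbers a > b.
Its thermograph has left wall a - t and right wall b + t, which meet at t = (a - b)/2, where both equal (a + b)/2. So the mast (mean value) is at (a + b)/2.
Mean = (39 + (-1))/2 = 38/2 = 19

19


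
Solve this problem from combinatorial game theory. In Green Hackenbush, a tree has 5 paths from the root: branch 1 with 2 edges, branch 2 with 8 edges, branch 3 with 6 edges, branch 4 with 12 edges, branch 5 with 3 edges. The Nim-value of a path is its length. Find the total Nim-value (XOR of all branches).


The tree has 5 branches from the ground vertex.
In Green Hackenbush, the Nim-value of a simple path of length k is k.
Branch 1: length 2, Nim-value = 2
Branch 2: length 8, Nim-value = 8
Branch 3: length 6, Nim-value = 6
Branch 4: length 12, Nim-value = 12
Branch 5: length 3, Nim-value = 3
Total Nim-value = XOR of all branch values:
0 XOR 2 = 2
2 XOR 8 = 10
10 XOR 6 = 12
12 XOR 12 = 0
0 XOR 3 = 3
Nim-value of the tree = 3

3


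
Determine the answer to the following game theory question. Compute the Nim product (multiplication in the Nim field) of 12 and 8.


Nim multiplication is bilinear over XOR: (u XOR v) * w = (u*w) XOR (v*w).
So we split each operand into its bit components and XOR the pairwise Nim products.
12 = 4 + 8 (as XOR of powers of 2).
8 = 8 (as XOR of powers of 2).
Using the standard Nim-product table on single bits:
  2*2 = 3,   2*4 = 8,   2*8 = 12,
  4*4 = 6,   4*8 = 11,  8*8 = 13,
and  1*x = x (identity), k*l = l*k (commutative).
Pairwise Nim products:
  4 * 8 = 11
  8 * 8 = 13
XOR them: 11 XOR 13 = 6.
Result: 12 * 8 = 6 (in Nim).

6


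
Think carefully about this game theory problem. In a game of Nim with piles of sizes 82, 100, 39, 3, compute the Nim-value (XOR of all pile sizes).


We need the XOR (exclusive or) of all pile sizes.
After XOR-ing pile 1 (size 82): 0 XOR 82 = 82
After XOR-ing pile 2 (size 100): 82 XOR 100 = 54
After XOR-ing pile 3 (size 39): 54 XOR 39 = 17
After XOR-ing pile 4 (size 3): 17 XOR 3 = 18
The Nim-value of this position is 18.

18


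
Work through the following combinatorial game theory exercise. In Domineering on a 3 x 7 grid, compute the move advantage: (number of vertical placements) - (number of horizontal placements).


Board is 3 x 7 (rows x cols).
Left (vertical) placements: (rows-1) * cols = 2 * 7 = 14
Right (horizontal) placements: rows * (cols-1) = 3 * 6 = 18
Advantage = Left - Right = 14 - 18 = -4

-4


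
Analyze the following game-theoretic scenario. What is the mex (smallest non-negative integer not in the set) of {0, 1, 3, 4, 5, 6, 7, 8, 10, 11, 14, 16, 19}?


Set = {0, 1, 3, 4, 5, 6, 7, 8, 10, 11, 14, 16, 19}
0 is in the set.
1 is in the set.
2 is NOT in the set. This is the mex.
mex = 2

2


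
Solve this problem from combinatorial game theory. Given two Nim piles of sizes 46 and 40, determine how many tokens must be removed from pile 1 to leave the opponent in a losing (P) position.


Piles: 46 and 40
Current XOR: 46 XOR 40 = 6 (non-zero, so this is an N-position).
To make the XOR zero, we need to find a move that balances the piles.
For pile 1 (size 46): target = 46 XOR 6 = 40
We reduce pile 1 from 46 to 40.
Tokens removed: 46 - 40 = 6
Verification: 40 XOR 40 = 0

6


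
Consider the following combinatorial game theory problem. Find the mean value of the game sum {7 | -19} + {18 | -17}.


G1 = {7 | -19}, G2 = {18 | -17}
Each is a switch {a | b} with numbers a > b; its mean value is (a + b)/2, and mean value is additive over game sums: m(G1 + G2) = m(G1) + m(G2).
Mean of G1 = (7 + (-19))/2 = -12/2 = -6
Mean of G2 = (18 + (-17))/2 = 1/2 = 1/2
Mean of G1 + G2 = -6 + 1/2 = -11/2

-11/2


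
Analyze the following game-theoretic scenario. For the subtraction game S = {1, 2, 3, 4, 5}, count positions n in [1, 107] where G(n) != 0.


Subtraction set S = {1, 2, 3, 4, 5}, so G(n) = n mod 6.
G(n) = 0 when n is a multiple of 6.
Multiples of 6 in [1, 107]: 17
N-positions (nonzero Grundy) = 107 - 17 = 90

90


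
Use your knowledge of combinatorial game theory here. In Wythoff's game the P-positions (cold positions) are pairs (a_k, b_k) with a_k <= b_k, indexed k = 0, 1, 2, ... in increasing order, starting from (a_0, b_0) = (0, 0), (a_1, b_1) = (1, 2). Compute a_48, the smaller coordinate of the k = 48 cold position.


By Wythoff's theorem, a_k = floor(k * phi) and b_k = floor(k * phi^2) = a_k + k, where phi = (1 + sqrt(5))/2 is the golden ratio.
phi = (1 + sqrt(5))/2 = 1.618034
k = 48
k * phi = 48 * 1.618034 = 77.665631
a_48 = floor(k * phi) = 77

77


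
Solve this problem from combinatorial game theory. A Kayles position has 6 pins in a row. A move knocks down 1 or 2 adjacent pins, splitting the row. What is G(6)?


Kayles: a move removes 1 or 2 adjacent pins from a contiguous row.
Removing pins from a row of k leaves two independent rows (a, b) with a + b = k - 1 (one pin) or a + b = k - 2 (two pins); an end removal gives a = 0.
By Sprague-Grundy, G(k) = mex{ G(a) XOR G(b) } over all these splits. G(0) = 0.
G(1): splits (0,0):0^0=0 -> mex({0}) = 1
G(2): splits (0,1):0^1=1 (0,0):0^0=0 -> mex({0, 1}) = 2
G(3): splits (0,2):0^2=2 (1,1):1^1=0 (0,1):0^1=1 -> mex({0, 1, 2}) = 3
G(4): splits (0,3):0^3=3 (1,2):1^2=3 (0,2):0^2=2 (1,1):1^1=0 -> mex({0, 2, 3}) = 1
G(5): splits (0,4):0^1=1 (1,3):1^3=2 (2,2):2^2=0 (0,3):0^3=3 (1,2):1^2=3 -> mex({0, 1, 2, 3}) = 4
G(6) = mex({0, 1, 2, 4}) = 3
Therefore G(6) = 3.

3


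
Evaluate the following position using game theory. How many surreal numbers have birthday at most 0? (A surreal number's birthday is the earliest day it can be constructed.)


Day 0: {|} = 0 is born. Count = 1.
Day n: the number of surreal numbers born by day n is 2^(n+1) - 1.
By day 0: 2^1 - 1 = 1
By day 0: 1 surreal numbers.

1


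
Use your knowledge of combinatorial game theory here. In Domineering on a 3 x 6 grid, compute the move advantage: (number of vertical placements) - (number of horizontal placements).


Board is 3 x 6 (rows x cols).
Left (vertical) placements: (rows-1) * cols = 2 * 6 = 12
Right (horizontal) placements: rows * (cols-1) = 3 * 5 = 15
Advantage = Left - Right = 12 - 15 = -3

-3


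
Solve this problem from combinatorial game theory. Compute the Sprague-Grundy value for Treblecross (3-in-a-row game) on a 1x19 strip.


Treblecross: place X on empty cells; 3-in-a-row wins.
Playing within two cells of an existing X lets the opponent win at once, so sensible play treats the cells i-2..i+2 around each X as dead. The player left with no safe cell loses, so this is a normal-play take-away game on strips of safe cells.
Placing X at cell i (0-indexed) of a strip of k safe cells leaves independent strips of sizes max(0, i-2) and max(0, k-i-3). Hence G(k) = mex{ G(max(0,i-2)) XOR G(max(0,k-i-3)) : 0 <= i < k }, with G(0) = 0.
G(1): splits (0,0):0^0=0 -> mex({0}) = 1
G(2): splits (0,0):0^0=0 -> mex({0}) = 1
G(3): splits (0,0):0^0=0 -> mex({0}) = 1
G(4): splits (0,1):0^1=1 (0,0):0^0=0 -> mex({0, 1}) = 2
G(5): splits (0,2):0^1=1 (0,1):0^1=1 (0,0):0^0=0 -> mex({0, 1}) = 2
G(6) = mex({1}) = 0
G(7) = mex({0, 1, 2}) = 3
G(8) = mex({0, 1, 2}) = 3
G(9) = mex({0, 2}) = 1
G(10) = mex({0, 2, 3}) = 1
G(11) = mex({0, 3}) = 1
G(12) = mex({1, 3}) = 0
G(13) = mex({0, 1, 2, 3}) = 4
G(14) = mex({0, 1, 2}) = 3
G(15) = mex({0, 1, 2}) = 3
G(16) = mex({0, 1, 2, 4}) = 3
G(17) = mex({0, 1, 3, 4}) = 2
G(18) = mex({0, 1, 3, 4}) = 2
G(19) = mex({0, 1, 3, 5}) = 2
Therefore G(19) = 2.

2


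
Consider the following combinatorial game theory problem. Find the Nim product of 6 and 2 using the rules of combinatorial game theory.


Nim multiplication is bilinear over XOR: (u XOR v) * w = (u*w) XOR (v*w).
So we split each operand into its bit components and XOR the pairwise Nim products.
6 = 2 + 4 (as XOR of powers of 2).
2 = 2 (as XOR of powers of 2).
Using the standard Nim-product table on single bits:
  2*2 = 3,   2*4 = 8,   2*8 = 12,
  4*4 = 6,   4*8 = 11,  8*8 = 13,
and  1*x = x (identity), k*l = l*k (commutative).
Pairwise Nim products:
  2 * 2 = 3
  4 * 2 = 8
XOR them: 3 XOR 8 = 11.
Result: 6 * 2 = 11 (in Nim).

11


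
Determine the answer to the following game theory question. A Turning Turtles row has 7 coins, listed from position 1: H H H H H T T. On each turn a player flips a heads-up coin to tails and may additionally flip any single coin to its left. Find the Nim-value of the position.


Coins: H H H H H T T
Key fact: a single head at position k behaves exactly like a Nim heap of size k (turning it to T and optionally flipping a coin at j < k corresponds to moving the heap from k to j, or to 0), and heads combine as a disjunctive sum (two heads at the same place would cancel, matching j XOR j = 0). So the Nim-value is the XOR of the 1-indexed positions of the heads.
Face-up positions (1-indexed): [1, 2, 3, 4, 5]
XOR 0 with 1: 0 XOR 1 = 1
XOR 1 with 2: 1 XOR 2 = 3
XOR 3 with 3: 3 XOR 3 = 0
XOR 0 with 4: 0 XOR 4 = 4
XOR 4 with 5: 4 XOR 5 = 1
Nim-value = 1

1


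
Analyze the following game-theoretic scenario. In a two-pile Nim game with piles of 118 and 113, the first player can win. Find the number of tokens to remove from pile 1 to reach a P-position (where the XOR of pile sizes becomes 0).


Piles: 118 and 113
Current XOR: 118 XOR 113 = 7 (non-zero, so this is an N-position).
To make the XOR zero, we need to find a move that balances the piles.
For pile 1 (size 118): target = 118 XOR 7 = 113
We reduce pile 1 from 118 to 113.
Tokens removed: 118 - 113 = 5
Verification: 113 XOR 113 = 0

5


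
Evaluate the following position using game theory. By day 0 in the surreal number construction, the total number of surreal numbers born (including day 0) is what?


Day 0: {|} = 0 is born. Count = 1.
Day n: the number of surreal numbers born by day n is 2^(n+1) - 1.
By day 0: 2^1 - 1 = 1
By day 0: 1 surreal numbers.

1


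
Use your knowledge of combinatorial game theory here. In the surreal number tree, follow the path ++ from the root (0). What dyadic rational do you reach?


Sign expansion: ++
Rule: track bounds (lo, hi), initially (-inf, +inf). On '+', the current value becomes lo and we move to the simplest number in (value, hi): value + 1 if hi = +inf, otherwise the midpoint (value + hi)/2. On '-', the current value becomes hi and we move to value - 1 if lo = -inf, otherwise the midpoint (lo + value)/2.
Start at 0.
Step 1: sign = +, move right. Bounds: (0, +inf). Value = 1
Step 2: sign = +, move right. Bounds: (1, +inf). Value = 2
The surreal number with sign expansion ++ is 2.

2


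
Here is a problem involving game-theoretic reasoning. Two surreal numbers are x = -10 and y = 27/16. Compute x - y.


x = -10, y = 27/16
Converting to common denominator: 16
x = -160/16, y = 27/16
x - y = -10 - 27/16 = -187/16

-187/16


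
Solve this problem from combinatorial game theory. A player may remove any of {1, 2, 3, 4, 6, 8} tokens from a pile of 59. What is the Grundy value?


The subtraction set is S = {1, 2, 3, 4, 6, 8}.
G(k) = mex{ G(k - s) : s in S, s <= k }. We compute iteratively: G(0) = 0.
G(1) = mex({0}) = 1
G(2) = mex({0, 1}) = 2
G(3) = mex({0, 1, 2}) = 3
G(4) = mex({0, 1, 2, 3}) = 4
G(5) = mex({1, 2, 3, 4}) = 0
G(6) = mex({0, 2, 3, 4}) = 1
G(7) = mex({0, 1, 3, 4}) = 2
G(8) = mex({0, 1, 2, 4}) = 3
G(9) = mex({0, 1, 2, 3}) = 4
G(10) = mex({1, 2, 3, 4}) = 0
G(11) = mex({0, 2, 3, 4}) = 1
G(12) = mex({0, 1, 3, 4}) = 2
Observe that G(5)..G(12) = 0, 1, 2, 3, 4, 0, 1, 2 repeats G(0)..G(7) = 0, 1, 2, 3, 4, 0, 1, 2.
For k >= max(S) = 8, G(k) is determined by the previous 8 values G(k-8)..G(k-1); a window of 8 consecutive values has recurred shifted by 5, so by induction G(k + 5) = G(k) for all k >= 0: the sequence is periodic from the start with period 5.
One period: G(0..4) = 0, 1, 2, 3, 4.
59 mod 5 = 4, so G(59) = G(4) = 4.

4


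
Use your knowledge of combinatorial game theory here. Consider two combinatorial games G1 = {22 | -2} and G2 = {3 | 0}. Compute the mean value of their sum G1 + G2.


G1 = {22 | -2}, G2 = {3 | 0}
Each is a switch {a | b} with numbers a > b; its mean value is (a + b)/2, and mean value is additive over game sums: m(G1 + G2) = m(G1) + m(G2).
Mean of G1 = (22 + (-2))/2 = 20/2 = 10
Mean of G2 = (3 + (0))/2 = 3/2 = 3/2
Mean of G1 + G2 = 10 + 3/2 = 23/2

23/2


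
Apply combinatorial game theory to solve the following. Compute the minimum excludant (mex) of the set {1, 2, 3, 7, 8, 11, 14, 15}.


Set = {1, 2, 3, 7, 8, 11, 14, 15}
0 is NOT in the set. This is the mex.
mex = 0

0


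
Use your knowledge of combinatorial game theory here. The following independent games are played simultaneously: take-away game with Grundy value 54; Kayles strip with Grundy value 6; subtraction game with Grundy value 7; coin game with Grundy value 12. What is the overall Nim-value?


By the Sprague-Grundy theorem, the Grundy value of a sum of games is the XOR of individual Grundy values.
take-away game: Grundy value = 54. Running XOR: 0 XOR 54 = 54
Kayles strip: Grundy value = 6. Running XOR: 54 XOR 6 = 48
subtraction game: Grundy value = 7. Running XOR: 48 XOR 7 = 55
coin game: Grundy value = 12. Running XOR: 55 XOR 12 = 59
The combined Grundy value is 59.

59


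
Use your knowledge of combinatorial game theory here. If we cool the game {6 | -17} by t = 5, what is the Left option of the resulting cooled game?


Original game: {6 | -17} (a switch {a | b} with a > b).
Cooling by t (for t below the temperature (a - b)/2 = 23/2) taxes each move by t: {a | b} cooled by t is {a - t | b + t}.
Cooling amount: t = 5
Cooled Left option: 6 - 5 = 1
Cooled Right option: -17 + 5 = -12
Cooled game: {1 | -12}
Left option = 1

1


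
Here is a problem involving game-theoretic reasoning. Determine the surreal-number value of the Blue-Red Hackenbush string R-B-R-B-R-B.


Edges (from ground): R-B-R-B-R-B
By Berlekamp's sign-expansion rule, a Blue-Red Hackenbush stalk has the value of the surreal number whose sign sequence is the edge sequence with B -> + and R -> -.
Sign sequence: -+-+-+
Trace the sign expansion in the surreal number tree, starting from 0:
Edge 1: R (sign -) -> bounds (-inf, 0), value = -1
Edge 2: B (sign +) -> bounds (-1, 0), value = -1/2
Edge 3: R (sign -) -> bounds (-1, -1/2), value = -3/4
Edge 4: B (sign +) -> bounds (-3/4, -1/2), value = -5/8
Edge 5: R (sign -) -> bounds (-3/4, -5/8), value = -11/16
Edge 6: B (sign +) -> bounds (-11/16, -5/8), value = -21/32
Game value = -21/32

-21/32


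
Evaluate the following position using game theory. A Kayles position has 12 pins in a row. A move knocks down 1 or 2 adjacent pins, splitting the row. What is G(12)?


Kayles: a move removes 1 or 2 adjacent pins from a contiguous row.
Removing pins from a row of k leaves two independent rows (a, b) with a + b = k - 1 (one pin) or a + b = k - 2 (two pins); an end removal gives a = 0.
By Sprague-Grundy, G(k) = mex{ G(a) XOR G(b) } over all these splits. G(0) = 0.
G(1): splits (0,0):0^0=0 -> mex({0}) = 1
G(2): splits (0,1):0^1=1 (0,0):0^0=0 -> mex({0, 1}) = 2
G(3): splits (0,2):0^2=2 (1,1):1^1=0 (0,1):0^1=1 -> mex({0, 1, 2}) = 3
G(4): splits (0,3):0^3=3 (1,2):1^2=3 (0,2):0^2=2 (1,1):1^1=0 -> mex({0, 2, 3}) = 1
G(5): splits (0,4):0^1=1 (1,3):1^3=2 (2,2):2^2=0 (0,3):0^3=3 (1,2):1^2=3 -> mex({0, 1, 2, 3}) = 4
G(6) = mex({0, 1, 2, 4}) = 3
G(7) = mex({0, 1, 3, 4, 5}) = 2
G(8) = mex({0, 2, 3, 5, 6}) = 1
G(9) = mex({0, 1, 2, 3, 6, 7}) = 4
G(10) = mex({0, 1, 3, 4, 5, 7}) = 2
G(11) = mex({0, 1, 2, 3, 4, 5}) = 6
G(12) = mex({0, 1, 2, 3, 5, 6, 7}) = 4
Therefore G(12) = 4.

4


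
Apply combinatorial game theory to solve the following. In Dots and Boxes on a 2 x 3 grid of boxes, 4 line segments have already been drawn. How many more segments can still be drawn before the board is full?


Grid: 2 x 3 boxes, i.e. 3 rows and 4 columns of dots.
Horizontal edges: (rows + 1) * cols = 3 * 3 = 9
Vertical edges: rows * (cols + 1) = 2 * 4 = 8
Total edges: 9 + 8 = 17
Edges drawn: 4
Remaining: 17 - 4 = 13

13


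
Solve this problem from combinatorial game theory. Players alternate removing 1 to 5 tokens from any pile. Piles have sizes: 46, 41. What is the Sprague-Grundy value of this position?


Subtraction set: {1, 2, 3, 4, 5}
For this subtraction set, G(n) = n mod 6 (period = max + 1 = 6).
Pile 1 (size 46): G(46) = 46 mod 6 = 4
Pile 2 (size 41): G(41) = 41 mod 6 = 5
Total Grundy value = XOR of all: 4 XOR 5 = 1

1


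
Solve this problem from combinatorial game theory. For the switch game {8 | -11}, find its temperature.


The game is {8 | -11}, a switch {a | b} with numbers a > b.
Cooling {a | b} by t gives {a - t | b + t}, which stops being hot when a - t = b + t, i.e. at t = (a - b)/2. So the temperature of a switch is (a - b)/2.
Temperature = (Left option - Right option) / 2
= (8 - (-11)) / 2
= 19 / 2
= 19/2

19/2


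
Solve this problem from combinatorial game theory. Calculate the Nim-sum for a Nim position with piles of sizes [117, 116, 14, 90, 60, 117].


We need the XOR (exclusive or) of all pile sizes.
After XOR-ing pile 1 (size 117): 0 XOR 117 = 117
After XOR-ing pile 2 (size 116): 117 XOR 116 = 1
After XOR-ing pile 3 (size 14): 1 XOR 14 = 15
After XOR-ing pile 4 (size 90): 15 XOR 90 = 85
After XOR-ing pile 5 (size 60): 85 XOR 60 = 105
After XOR-ing pile 6 (size 117): 105 XOR 117 = 28
The Nim-value of this position is 28.

28
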